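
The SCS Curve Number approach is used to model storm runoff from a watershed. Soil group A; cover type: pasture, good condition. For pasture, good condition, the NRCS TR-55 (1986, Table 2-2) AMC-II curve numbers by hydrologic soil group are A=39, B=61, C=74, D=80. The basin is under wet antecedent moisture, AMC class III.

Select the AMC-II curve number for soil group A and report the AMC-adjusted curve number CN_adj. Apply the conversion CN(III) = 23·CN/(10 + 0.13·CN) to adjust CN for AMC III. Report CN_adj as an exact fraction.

NRCS table: pasture, good condition, soil group A → CN(II) = 39
CN(III) from CN(II)=39: (23·39)/(10 + 0.13·39) = 89700/1507 ≈ 59.522

CN_adj = 89700/1507 ≈ 59.522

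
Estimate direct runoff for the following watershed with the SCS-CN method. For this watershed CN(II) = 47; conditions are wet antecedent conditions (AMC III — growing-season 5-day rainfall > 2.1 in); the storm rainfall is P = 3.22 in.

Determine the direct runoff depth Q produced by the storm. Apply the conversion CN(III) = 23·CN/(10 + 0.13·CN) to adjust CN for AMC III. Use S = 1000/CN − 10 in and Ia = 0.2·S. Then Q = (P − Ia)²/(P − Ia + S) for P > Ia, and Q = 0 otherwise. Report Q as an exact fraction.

CN(III) from CN(II)=47: (23·47)/(10 + 0.13·47) = 108100/1611 ≈ 67.101
Max retention: S = 1000/(108100/1611) − 10 = 5300/1081 in (≈ 4.903 in)
Initial abstraction Ia = S/5 = (5300/1081)/5 = 1060/1081 ≈ 0.981 in
Excess rainfall: 3.220 − 0.981 = 2.239 in; P > Ia so Q > 0
Runoff Q = (P−Ia)²/(P−Ia+S) = (2.239)²/(2.239+4.903) = 14650923681/20865516050 ≈ 0.702 in

Q = 14650923681/20865516050 in ≈ 0.702 in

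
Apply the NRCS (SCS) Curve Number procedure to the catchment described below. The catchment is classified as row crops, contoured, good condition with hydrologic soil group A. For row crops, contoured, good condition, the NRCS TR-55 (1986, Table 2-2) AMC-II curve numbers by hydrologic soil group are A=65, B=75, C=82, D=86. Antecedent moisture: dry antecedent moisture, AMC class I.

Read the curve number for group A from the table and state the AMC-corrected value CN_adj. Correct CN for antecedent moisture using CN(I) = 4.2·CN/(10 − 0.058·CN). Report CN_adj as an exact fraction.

NRCS table: row crops, contoured, good condition, soil group A → CN(II) = 65
Dry (AMC I): CN(I) = 4.2·65/(10 − 0.058·65) = 273/(623/100) = 3900/89 ≈ 43.820

CN_adj = 3900/89 ≈ 43.820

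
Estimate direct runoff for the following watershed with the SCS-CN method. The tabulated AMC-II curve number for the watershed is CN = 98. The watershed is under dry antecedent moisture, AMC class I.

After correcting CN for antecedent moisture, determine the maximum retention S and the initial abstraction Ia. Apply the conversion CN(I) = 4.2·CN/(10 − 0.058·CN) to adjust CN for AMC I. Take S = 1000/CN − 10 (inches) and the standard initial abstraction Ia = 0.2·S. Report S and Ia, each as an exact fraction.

S = 500/1029 in ≈ 0.486 in; Ia = 100/1029 in ≈ 0.097 in

Dry (AMC I): CN(I) = 4.2·98/(10 − 0.058·98) = (2058/5)/(1079/250) = 102900/1079 ≈ 95.366
Max retention: S = 1000/(102900/1079) − 10 = 500/1029 in (≈ 0.486 in)
Ia = 0.2S: 0.2·0.486 = 0.097 in (exactly 100/1029)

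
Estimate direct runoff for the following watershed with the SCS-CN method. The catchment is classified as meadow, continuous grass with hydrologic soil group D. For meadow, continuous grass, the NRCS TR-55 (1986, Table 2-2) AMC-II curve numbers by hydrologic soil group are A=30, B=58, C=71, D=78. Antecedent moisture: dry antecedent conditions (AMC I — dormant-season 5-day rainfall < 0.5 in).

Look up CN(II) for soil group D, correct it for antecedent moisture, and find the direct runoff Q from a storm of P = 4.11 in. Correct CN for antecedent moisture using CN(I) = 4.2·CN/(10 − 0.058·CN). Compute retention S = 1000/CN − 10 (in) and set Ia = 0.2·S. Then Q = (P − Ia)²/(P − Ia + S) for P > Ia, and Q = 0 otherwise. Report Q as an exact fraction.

Q = 51351638881/63604277100 in ≈ 0.807 in

NRCS table: meadow, continuous grass, soil group D → CN(II) = 78
Adjust CN=78 to AMC I: 4.2·78/(10 − 0.058·78) → (1638/5) ÷ (1369/250) = 81900/1369 ≈ 59.825
Max retention: S = 1000/(81900/1369) − 10 = 5500/819 in (≈ 6.716 in)
Ia = 0.2S: 0.2·6.716 = 1.343 in (exactly 1100/819)
P − Ia = 4.110 − 1.343 = 226609/81900 ≈ 2.767 in (> 0, runoff occurs)
Runoff Q = (P−Ia)²/(P−Ia+S) = (2.767)²/(2.767+6.716) = 51351638881/63604277100 ≈ 0.807 in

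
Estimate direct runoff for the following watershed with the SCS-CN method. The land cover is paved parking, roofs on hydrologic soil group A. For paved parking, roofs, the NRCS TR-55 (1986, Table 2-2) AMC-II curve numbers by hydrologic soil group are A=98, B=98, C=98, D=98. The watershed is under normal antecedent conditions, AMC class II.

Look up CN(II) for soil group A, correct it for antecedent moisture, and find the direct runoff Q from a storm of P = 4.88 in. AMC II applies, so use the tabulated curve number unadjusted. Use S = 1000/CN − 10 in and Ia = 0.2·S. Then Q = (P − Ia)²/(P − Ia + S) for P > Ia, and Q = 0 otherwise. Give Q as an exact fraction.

Q = 17570592/3784025 in ≈ 4.643 in

NRCS table: paved parking, roofs, soil group A → CN(II) = 98
CN(II) = 98; AMC II needs no correction.
Retention S: 1000/CN − 10 with CN=98.000 → S = 10/49 ≈ 0.204 in
Initial abstraction Ia = S/5 = (10/49)/5 = 2/49 ≈ 0.041 in
P − Ia = 4.880 − 0.041 = 5928/1225 ≈ 4.839 in (> 0, runoff occurs)
Runoff Q = (P−Ia)²/(P−Ia+S) = (4.839)²/(4.839+0.204) = 17570592/3784025 ≈ 4.643 in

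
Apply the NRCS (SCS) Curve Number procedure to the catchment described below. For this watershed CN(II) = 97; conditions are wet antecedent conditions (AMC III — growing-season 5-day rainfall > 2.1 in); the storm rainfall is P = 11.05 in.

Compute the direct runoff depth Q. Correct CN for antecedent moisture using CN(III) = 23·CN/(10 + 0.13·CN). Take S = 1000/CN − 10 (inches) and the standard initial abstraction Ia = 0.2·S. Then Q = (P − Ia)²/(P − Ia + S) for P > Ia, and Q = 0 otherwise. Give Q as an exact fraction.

Q = 241917406201/22214111620 in ≈ 10.890 in

Wet (AMC III): CN(III) = 23·97/(10 + 0.13·97) = 2231/(2261/100) = 223100/2261 ≈ 98.673
Max retention: S = 1000/(223100/2261) − 10 = 300/2231 in (≈ 0.134 in)
Ia = 0.2·(300/2231) = 60/2231 in ≈ 0.027 in
Since P=11.050 > Ia=0.027: effective rainfall P−Ia = 491851/44620 in
Q = (491851/44620)²/((491851/44620) + 300/2231) = (241917406201/1990944400)/(497851/44620) = 241917406201/22214111620 in ≈ 10.890 in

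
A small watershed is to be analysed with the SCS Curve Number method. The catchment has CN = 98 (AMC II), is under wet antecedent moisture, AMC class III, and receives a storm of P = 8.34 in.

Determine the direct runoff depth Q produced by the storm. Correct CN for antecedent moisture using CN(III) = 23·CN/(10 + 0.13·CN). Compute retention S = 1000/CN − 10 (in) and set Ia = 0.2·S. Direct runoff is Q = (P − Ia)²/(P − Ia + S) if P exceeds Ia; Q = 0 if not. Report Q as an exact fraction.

CN(III) from CN(II)=98: (23·98)/(10 + 0.13·98) = 112700/1137 ≈ 99.120
Max retention: S = 1000/(112700/1137) − 10 = 100/1127 in (≈ 0.089 in)
Initial abstraction Ia = S/5 = (100/1127)/5 = 20/1127 ≈ 0.018 in
Since P=8.340 > Ia=0.018: effective rainfall P−Ia = 468959/56350 in
Q: (468959/56350)² ÷ (473959/56350) = 219922543681/26707589650 in (≈ 8.234 in)

Q = 219922543681/26707589650 in ≈ 8.234 in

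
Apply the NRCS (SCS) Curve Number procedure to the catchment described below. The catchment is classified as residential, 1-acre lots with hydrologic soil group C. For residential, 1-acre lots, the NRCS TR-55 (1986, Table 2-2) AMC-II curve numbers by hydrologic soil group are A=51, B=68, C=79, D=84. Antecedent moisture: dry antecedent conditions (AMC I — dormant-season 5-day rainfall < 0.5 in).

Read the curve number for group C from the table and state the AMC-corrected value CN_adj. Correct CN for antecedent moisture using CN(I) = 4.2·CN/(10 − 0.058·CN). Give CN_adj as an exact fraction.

CN_adj = 7900/129 ≈ 61.240

NRCS table: residential, 1-acre lots, soil group C → CN(II) = 79
Adjust CN=79 to AMC I: 4.2·79/(10 − 0.058·79) → (1659/5) ÷ (2709/500) = 7900/129 ≈ 61.240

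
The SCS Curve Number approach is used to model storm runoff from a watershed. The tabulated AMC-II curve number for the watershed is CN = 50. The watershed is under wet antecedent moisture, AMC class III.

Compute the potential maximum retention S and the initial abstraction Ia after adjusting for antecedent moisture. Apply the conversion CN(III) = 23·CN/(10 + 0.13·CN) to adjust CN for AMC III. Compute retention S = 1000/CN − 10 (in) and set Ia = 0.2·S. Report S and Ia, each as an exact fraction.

Wet (AMC III): CN(III) = 23·50/(10 + 0.13·50) = 1150/(33/2) = 2300/33 ≈ 69.697
Max retention: S = 1000/(2300/33) − 10 = 100/23 in (≈ 4.348 in)
Ia = 0.2·(100/23) = 20/23 in ≈ 0.870 in

S = 100/23 in ≈ 4.348 in; Ia = 20/23 in ≈ 0.870 in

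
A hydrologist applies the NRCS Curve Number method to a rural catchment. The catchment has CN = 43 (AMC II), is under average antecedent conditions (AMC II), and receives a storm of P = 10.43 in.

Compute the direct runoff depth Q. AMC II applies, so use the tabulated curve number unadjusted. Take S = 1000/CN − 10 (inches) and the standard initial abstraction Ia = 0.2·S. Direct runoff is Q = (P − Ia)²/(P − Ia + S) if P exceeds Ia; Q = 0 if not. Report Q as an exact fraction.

AMC II — tabulated CN = 43 applies directly.
S = 1000/43 − 10 = 570/43 in ≈ 13.256 in
Ia = 0.2S: 0.2·13.256 = 2.651 in (exactly 114/43)
P − Ia = 10.430 − 2.651 = 33449/4300 ≈ 7.779 in (> 0, runoff occurs)
Runoff Q = (P−Ia)²/(P−Ia+S) = (7.779)²/(7.779+13.256) = 1118835601/388930700 ≈ 2.877 in

Q = 1118835601/388930700 in ≈ 2.877 in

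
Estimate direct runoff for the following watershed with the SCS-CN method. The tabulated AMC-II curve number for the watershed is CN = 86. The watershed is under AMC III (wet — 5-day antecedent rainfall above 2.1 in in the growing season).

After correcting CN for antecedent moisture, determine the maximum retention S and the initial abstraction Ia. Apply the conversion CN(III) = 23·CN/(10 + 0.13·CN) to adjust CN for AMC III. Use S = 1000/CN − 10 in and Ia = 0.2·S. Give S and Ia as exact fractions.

S = 700/989 in ≈ 0.708 in; Ia = 140/989 in ≈ 0.142 in

Adjust CN=86 to AMC III: 23·86/(10 + 0.13·86) → 1978 ÷ (1059/50) = 98900/1059 ≈ 93.390
S = 1000/(98900/1059) − 10 = 700/989 in ≈ 0.708 in
Ia = 0.2S: 0.2·0.708 = 0.142 in (exactly 140/989)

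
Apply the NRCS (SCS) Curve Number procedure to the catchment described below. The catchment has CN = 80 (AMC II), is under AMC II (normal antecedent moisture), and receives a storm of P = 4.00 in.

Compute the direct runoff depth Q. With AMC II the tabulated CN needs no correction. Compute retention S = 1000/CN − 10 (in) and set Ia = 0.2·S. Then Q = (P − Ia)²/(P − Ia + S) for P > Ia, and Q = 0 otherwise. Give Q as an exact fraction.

Q = 49/24 in ≈ 2.042 in

AMC II — tabulated CN = 80 applies directly.
S = 1000/80 − 10 = 5/2 in ≈ 2.500 in
Ia = 0.2·(5/2) = 1/2 in ≈ 0.500 in
Excess rainfall: 4.000 − 0.500 = 3.500 in; P > Ia so Q > 0
Q = (7/2)²/((7/2) + 5/2) = (49/4)/6 = 49/24 in ≈ 2.042 in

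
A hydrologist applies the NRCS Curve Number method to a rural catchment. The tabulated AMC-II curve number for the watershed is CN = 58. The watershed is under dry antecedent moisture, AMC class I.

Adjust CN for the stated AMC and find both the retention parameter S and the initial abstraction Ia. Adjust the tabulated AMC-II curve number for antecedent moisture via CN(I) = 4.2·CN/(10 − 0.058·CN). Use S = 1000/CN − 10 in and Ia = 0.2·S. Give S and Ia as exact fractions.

Adjust CN=58 to AMC I: 4.2·58/(10 − 0.058·58) → (1218/5) ÷ (1659/250) = 2900/79 ≈ 36.709
Max retention: S = 1000/(2900/79) − 10 = 500/29 in (≈ 17.241 in)
Ia = 0.2S: 0.2·17.241 = 3.448 in (exactly 100/29)

S = 500/29 in ≈ 17.241 in; Ia = 100/29 in ≈ 3.448 in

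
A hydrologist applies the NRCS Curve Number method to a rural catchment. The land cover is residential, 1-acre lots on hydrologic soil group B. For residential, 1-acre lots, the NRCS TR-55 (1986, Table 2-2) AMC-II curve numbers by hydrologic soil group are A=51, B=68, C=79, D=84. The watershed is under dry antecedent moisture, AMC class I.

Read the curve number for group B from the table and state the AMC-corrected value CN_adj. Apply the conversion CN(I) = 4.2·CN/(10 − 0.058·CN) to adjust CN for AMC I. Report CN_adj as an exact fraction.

NRCS table: residential, 1-acre lots, soil group B → CN(II) = 68
CN(I) from CN(II)=68: (4.2·68)/(10 − 0.058·68) = 35700/757 ≈ 47.160

CN_adj = 35700/757 ≈ 47.160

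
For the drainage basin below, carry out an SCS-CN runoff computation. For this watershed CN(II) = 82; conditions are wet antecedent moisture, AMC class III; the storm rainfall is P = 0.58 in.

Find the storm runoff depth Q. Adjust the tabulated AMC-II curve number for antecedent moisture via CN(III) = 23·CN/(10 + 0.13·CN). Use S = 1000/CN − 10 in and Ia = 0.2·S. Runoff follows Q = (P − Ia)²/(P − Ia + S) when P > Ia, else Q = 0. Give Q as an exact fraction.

CN(III) from CN(II)=82: (23·82)/(10 + 0.13·82) = 94300/1033 ≈ 91.288
Max retention: S = 1000/(94300/1033) − 10 = 900/943 in (≈ 0.954 in)
Initial abstraction Ia = S/5 = (900/943)/5 = 180/943 ≈ 0.191 in
Since P=0.580 > Ia=0.191: effective rainfall P−Ia = 18347/47150 in
Q = (18347/47150)²/((18347/47150) + 900/943) = (336612409/2223122500)/(63347/47150) = 336612409/2986811050 in ≈ 0.113 in

Q = 336612409/2986811050 in ≈ 0.113 in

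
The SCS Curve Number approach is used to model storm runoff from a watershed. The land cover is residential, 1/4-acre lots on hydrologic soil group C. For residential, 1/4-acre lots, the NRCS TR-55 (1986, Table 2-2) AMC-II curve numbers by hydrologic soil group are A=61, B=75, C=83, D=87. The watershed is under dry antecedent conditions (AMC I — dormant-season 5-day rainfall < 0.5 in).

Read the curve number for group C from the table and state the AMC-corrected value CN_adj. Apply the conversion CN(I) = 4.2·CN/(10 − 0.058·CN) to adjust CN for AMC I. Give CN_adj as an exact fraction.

NRCS table: residential, 1/4-acre lots, soil group C → CN(II) = 83
Dry (AMC I): CN(I) = 4.2·83/(10 − 0.058·83) = (1743/5)/(2593/500) = 174300/2593 ≈ 67.219

CN_adj = 174300/2593 ≈ 67.219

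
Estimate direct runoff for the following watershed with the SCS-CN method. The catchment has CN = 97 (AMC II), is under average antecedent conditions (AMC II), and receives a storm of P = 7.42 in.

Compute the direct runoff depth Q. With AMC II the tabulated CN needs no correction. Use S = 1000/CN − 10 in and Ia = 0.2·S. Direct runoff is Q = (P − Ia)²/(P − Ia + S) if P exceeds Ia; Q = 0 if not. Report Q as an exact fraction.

AMC II — tabulated CN = 97 applies directly.
S = 1000/97 − 10 = 30/97 in ≈ 0.309 in
Initial abstraction Ia = S/5 = (30/97)/5 = 6/97 ≈ 0.062 in
Excess rainfall: 7.420 − 0.062 = 7.358 in; P > Ia so Q > 0
Q: (35687/4850)² ÷ (37187/4850) = 1273561969/180356950 in (≈ 7.061 in)

Q = 1273561969/180356950 in ≈ 7.061 in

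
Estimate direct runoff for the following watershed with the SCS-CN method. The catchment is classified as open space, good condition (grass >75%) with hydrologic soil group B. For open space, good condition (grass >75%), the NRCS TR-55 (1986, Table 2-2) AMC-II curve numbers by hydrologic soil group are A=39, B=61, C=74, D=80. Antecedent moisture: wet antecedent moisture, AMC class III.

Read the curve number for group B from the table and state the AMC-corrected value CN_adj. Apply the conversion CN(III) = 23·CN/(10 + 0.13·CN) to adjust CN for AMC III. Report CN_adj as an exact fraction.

CN_adj = 140300/1793 ≈ 78.249

NRCS table: open space, good condition (grass >75%), soil group B → CN(II) = 61
CN(III) from CN(II)=61: (23·61)/(10 + 0.13·61) = 140300/1793 ≈ 78.249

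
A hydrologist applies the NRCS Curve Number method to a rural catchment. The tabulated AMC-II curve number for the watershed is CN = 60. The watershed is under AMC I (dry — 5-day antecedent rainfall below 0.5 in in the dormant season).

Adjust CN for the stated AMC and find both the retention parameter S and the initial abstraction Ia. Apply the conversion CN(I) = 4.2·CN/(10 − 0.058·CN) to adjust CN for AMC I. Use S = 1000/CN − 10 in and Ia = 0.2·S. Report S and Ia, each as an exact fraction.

S = 1000/63 in ≈ 15.873 in; Ia = 200/63 in ≈ 3.175 in

Adjust CN=60 to AMC I: 4.2·60/(10 − 0.058·60) → 252 ÷ (163/25) = 6300/163 ≈ 38.650
S = 1000/(6300/163) − 10 = 1000/63 in ≈ 15.873 in
Ia = 0.2S: 0.2·15.873 = 3.175 in (exactly 200/63)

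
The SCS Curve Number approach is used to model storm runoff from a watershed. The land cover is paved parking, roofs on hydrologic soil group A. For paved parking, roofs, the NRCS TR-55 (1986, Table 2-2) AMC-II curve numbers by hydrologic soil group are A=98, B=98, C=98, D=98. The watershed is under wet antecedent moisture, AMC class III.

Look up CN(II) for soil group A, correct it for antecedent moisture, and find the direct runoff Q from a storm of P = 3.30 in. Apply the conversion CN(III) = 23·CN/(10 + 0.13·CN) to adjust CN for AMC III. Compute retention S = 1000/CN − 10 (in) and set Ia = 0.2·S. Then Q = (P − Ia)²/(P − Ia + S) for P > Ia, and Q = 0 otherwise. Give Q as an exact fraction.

NRCS table: paved parking, roofs, soil group A → CN(II) = 98
Wet (AMC III): CN(III) = 23·98/(10 + 0.13·98) = 2254/(1137/50) = 112700/1137 ≈ 99.120
Max retention: S = 1000/(112700/1137) − 10 = 100/1127 in (≈ 0.089 in)
Ia = 0.2S: 0.2·0.089 = 0.018 in (exactly 20/1127)
Excess rainfall: 3.300 − 0.018 = 3.282 in; P > Ia so Q > 0
Q: (36991/11270)² ÷ (37991/11270) = 1368334081/428158570 in (≈ 3.196 in)

Q = 1368334081/428158570 in ≈ 3.196 in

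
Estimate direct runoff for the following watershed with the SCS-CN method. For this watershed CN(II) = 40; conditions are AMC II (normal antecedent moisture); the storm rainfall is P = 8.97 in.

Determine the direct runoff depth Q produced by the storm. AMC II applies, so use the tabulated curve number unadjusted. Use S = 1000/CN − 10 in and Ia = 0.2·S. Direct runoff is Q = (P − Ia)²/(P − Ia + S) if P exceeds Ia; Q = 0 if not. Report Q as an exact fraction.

Q = 39601/23300 in ≈ 1.700 in

CN(II) = 40; AMC II needs no correction.
S = 1000/40 − 10 = 15 in ≈ 15.000 in
Initial abstraction Ia = S/5 = 15/5 = 3 ≈ 3.000 in
Excess rainfall: 8.970 − 3.000 = 5.970 in; P > Ia so Q > 0
Q = (597/100)²/((597/100) + 15) = (356409/10000)/(2097/100) = 39601/23300 in ≈ 1.700 in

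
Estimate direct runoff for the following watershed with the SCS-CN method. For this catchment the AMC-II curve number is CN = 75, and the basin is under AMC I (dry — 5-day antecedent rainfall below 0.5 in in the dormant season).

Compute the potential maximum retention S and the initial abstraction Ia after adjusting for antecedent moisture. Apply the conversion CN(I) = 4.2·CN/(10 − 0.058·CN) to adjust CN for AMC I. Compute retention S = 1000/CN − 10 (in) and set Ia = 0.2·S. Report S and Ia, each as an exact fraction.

S = 500/63 in ≈ 7.937 in; Ia = 100/63 in ≈ 1.587 in

Dry (AMC I): CN(I) = 4.2·75/(10 − 0.058·75) = 315/(113/20) = 6300/113 ≈ 55.752
S = 1000/(6300/113) − 10 = 500/63 in ≈ 7.937 in
Ia = 0.2S: 0.2·7.937 = 1.587 in (exactly 100/63)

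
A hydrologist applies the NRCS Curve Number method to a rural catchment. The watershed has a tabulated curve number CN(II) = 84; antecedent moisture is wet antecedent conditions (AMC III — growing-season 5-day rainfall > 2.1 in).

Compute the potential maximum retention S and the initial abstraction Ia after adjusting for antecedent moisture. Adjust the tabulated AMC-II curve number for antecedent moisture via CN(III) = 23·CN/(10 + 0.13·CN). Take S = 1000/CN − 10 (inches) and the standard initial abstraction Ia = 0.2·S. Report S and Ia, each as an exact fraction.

CN(III) from CN(II)=84: (23·84)/(10 + 0.13·84) = 48300/523 ≈ 92.352
Max retention: S = 1000/(48300/523) − 10 = 400/483 in (≈ 0.828 in)
Ia = 0.2S: 0.2·0.828 = 0.166 in (exactly 80/483)

S = 400/483 in ≈ 0.828 in; Ia = 80/483 in ≈ 0.166 in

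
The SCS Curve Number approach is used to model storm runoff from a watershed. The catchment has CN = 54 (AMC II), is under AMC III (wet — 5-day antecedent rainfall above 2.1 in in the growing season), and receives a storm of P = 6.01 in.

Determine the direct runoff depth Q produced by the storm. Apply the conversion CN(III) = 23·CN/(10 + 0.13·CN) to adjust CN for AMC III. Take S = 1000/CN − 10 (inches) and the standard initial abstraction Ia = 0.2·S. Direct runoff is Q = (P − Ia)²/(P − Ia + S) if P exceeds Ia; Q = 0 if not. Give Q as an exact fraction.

CN(III) from CN(II)=54: (23·54)/(10 + 0.13·54) = 2700/37 ≈ 72.973
Retention S: 1000/CN − 10 with CN=72.973 → S = 100/27 ≈ 3.704 in
Ia = 0.2S: 0.2·3.704 = 0.741 in (exactly 20/27)
Since P=6.010 > Ia=0.741: effective rainfall P−Ia = 14227/2700 in
Q = (14227/2700)²/((14227/2700) + 100/27) = (202407529/7290000)/(24227/2700) = 202407529/65412900 in ≈ 3.094 in

Q = 202407529/65412900 in ≈ 3.094 in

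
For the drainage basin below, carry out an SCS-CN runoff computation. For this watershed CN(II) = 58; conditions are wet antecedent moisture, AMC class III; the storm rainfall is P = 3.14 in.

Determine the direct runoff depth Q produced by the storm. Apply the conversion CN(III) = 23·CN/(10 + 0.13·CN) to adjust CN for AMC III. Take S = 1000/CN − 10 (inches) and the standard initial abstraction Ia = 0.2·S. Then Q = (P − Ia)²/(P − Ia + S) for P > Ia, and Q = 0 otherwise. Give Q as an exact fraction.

Q = 7008870961/6293778650 in ≈ 1.114 in

Wet (AMC III): CN(III) = 23·58/(10 + 0.13·58) = 1334/(877/50) = 66700/877 ≈ 76.055
Retention S: 1000/CN − 10 with CN=76.055 → S = 2100/667 ≈ 3.148 in
Ia = 0.2S: 0.2·3.148 = 0.630 in (exactly 420/667)
Since P=3.140 > Ia=0.630: effective rainfall P−Ia = 83719/33350 in
Q = (83719/33350)²/((83719/33350) + 2100/667) = (7008870961/1112222500)/(188719/33350) = 7008870961/6293778650 in ≈ 1.114 in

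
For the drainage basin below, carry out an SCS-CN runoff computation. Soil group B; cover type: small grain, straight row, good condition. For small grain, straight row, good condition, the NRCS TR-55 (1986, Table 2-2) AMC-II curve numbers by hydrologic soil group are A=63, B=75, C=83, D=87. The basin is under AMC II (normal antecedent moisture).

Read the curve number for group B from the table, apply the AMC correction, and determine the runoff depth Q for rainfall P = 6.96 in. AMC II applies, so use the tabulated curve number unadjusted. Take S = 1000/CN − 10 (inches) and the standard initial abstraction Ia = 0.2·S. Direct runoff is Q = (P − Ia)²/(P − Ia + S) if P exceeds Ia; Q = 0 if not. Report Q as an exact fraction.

NRCS table: small grain, straight row, good condition, soil group B → CN(II) = 75
AMC II — tabulated CN = 75 applies directly.
Retention S: 1000/CN − 10 with CN=75.000 → S = 10/3 ≈ 3.333 in
Ia = 0.2S: 0.2·3.333 = 0.667 in (exactly 2/3)
Since P=6.960 > Ia=0.667: effective rainfall P−Ia = 472/75 in
Q = (472/75)²/((472/75) + 10/3) = (222784/5625)/(722/75) = 111392/27075 in ≈ 4.114 in

Q = 111392/27075 in ≈ 4.114 in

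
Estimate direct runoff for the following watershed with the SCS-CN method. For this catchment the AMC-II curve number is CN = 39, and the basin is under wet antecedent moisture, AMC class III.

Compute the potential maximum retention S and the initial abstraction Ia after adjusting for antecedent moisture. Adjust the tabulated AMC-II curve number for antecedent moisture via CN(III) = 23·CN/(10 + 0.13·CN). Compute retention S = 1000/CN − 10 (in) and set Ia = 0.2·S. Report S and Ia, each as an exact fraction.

S = 6100/897 in ≈ 6.800 in; Ia = 1220/897 in ≈ 1.360 in

Wet (AMC III): CN(III) = 23·39/(10 + 0.13·39) = 897/(1507/100) = 89700/1507 ≈ 59.522
Max retention: S = 1000/(89700/1507) − 10 = 6100/897 in (≈ 6.800 in)
Initial abstraction Ia = S/5 = (6100/897)/5 = 1220/897 ≈ 1.360 in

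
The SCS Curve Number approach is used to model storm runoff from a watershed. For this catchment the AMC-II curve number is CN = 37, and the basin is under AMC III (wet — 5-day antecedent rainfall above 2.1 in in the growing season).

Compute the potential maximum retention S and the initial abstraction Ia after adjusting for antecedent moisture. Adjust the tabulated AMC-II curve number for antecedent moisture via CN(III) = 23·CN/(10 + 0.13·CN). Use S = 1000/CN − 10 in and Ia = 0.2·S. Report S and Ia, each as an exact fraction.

S = 6300/851 in ≈ 7.403 in; Ia = 1260/851 in ≈ 1.481 in

Wet (AMC III): CN(III) = 23·37/(10 + 0.13·37) = 851/(1481/100) = 85100/1481 ≈ 57.461
Max retention: S = 1000/(85100/1481) − 10 = 6300/851 in (≈ 7.403 in)
Ia = 0.2S: 0.2·7.403 = 1.481 in (exactly 1260/851)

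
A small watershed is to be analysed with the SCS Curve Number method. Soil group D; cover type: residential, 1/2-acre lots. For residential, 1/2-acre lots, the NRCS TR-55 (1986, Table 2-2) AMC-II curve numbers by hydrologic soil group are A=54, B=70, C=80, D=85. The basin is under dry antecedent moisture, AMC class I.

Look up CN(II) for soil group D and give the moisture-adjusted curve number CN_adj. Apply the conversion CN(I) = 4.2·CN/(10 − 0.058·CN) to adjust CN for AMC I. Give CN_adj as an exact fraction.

NRCS table: residential, 1/2-acre lots, soil group D → CN(II) = 85
CN(I) from CN(II)=85: (4.2·85)/(10 − 0.058·85) = 11900/169 ≈ 70.414

CN_adj = 11900/169 ≈ 70.414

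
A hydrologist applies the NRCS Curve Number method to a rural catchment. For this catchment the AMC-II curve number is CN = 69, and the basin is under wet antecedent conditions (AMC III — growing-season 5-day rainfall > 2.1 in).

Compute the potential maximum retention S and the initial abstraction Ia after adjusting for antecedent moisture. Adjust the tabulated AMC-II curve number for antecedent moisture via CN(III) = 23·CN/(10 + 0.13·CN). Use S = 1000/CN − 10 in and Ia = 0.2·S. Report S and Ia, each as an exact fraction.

S = 3100/1587 in ≈ 1.953 in; Ia = 620/1587 in ≈ 0.391 in

CN(III) from CN(II)=69: (23·69)/(10 + 0.13·69) = 158700/1897 ≈ 83.658
Max retention: S = 1000/(158700/1897) − 10 = 3100/1587 in (≈ 1.953 in)
Ia = 0.2·(3100/1587) = 620/1587 in ≈ 0.391 in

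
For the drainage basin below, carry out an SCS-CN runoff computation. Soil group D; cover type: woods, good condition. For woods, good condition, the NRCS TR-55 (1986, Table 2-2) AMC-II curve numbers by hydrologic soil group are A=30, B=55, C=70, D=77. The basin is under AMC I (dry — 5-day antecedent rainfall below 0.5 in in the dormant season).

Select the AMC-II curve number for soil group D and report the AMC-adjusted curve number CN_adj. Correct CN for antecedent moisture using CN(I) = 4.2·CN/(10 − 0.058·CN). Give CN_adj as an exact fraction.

CN_adj = 161700/2767 ≈ 58.439

NRCS table: woods, good condition, soil group D → CN(II) = 77
Dry (AMC I): CN(I) = 4.2·77/(10 − 0.058·77) = (1617/5)/(2767/500) = 161700/2767 ≈ 58.439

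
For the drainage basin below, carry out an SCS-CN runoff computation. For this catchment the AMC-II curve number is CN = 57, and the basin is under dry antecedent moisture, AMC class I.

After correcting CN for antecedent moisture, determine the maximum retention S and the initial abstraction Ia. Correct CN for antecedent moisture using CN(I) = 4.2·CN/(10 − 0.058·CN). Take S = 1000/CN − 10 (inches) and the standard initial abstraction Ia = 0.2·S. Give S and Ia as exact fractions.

S = 21500/1197 in ≈ 17.962 in; Ia = 4300/1197 in ≈ 3.592 in

CN(I) from CN(II)=57: (4.2·57)/(10 − 0.058·57) = 119700/3347 ≈ 35.763
Max retention: S = 1000/(119700/3347) − 10 = 21500/1197 in (≈ 17.962 in)
Ia = 0.2S: 0.2·17.962 = 3.592 in (exactly 4300/1197)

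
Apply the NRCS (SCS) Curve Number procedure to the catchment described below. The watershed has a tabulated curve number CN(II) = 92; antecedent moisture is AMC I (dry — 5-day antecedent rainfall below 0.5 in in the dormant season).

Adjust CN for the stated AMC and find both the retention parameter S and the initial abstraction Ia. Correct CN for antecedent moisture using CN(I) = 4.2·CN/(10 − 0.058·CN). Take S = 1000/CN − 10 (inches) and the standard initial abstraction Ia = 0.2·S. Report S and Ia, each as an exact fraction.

S = 1000/483 in ≈ 2.070 in; Ia = 200/483 in ≈ 0.414 in

Dry (AMC I): CN(I) = 4.2·92/(10 − 0.058·92) = (1932/5)/(583/125) = 48300/583 ≈ 82.847
Max retention: S = 1000/(48300/583) − 10 = 1000/483 in (≈ 2.070 in)
Ia = 0.2·(1000/483) = 200/483 in ≈ 0.414 in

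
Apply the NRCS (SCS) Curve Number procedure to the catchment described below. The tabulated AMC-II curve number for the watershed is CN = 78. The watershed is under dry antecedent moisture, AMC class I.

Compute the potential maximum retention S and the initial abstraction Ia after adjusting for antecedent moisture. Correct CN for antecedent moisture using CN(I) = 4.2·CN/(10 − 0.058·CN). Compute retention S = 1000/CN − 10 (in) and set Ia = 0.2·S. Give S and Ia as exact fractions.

S = 5500/819 in ≈ 6.716 in; Ia = 1100/819 in ≈ 1.343 in

CN(I) from CN(II)=78: (4.2·78)/(10 − 0.058·78) = 81900/1369 ≈ 59.825
Max retention: S = 1000/(81900/1369) − 10 = 5500/819 in (≈ 6.716 in)
Initial abstraction Ia = S/5 = (5500/819)/5 = 1100/819 ≈ 1.343 in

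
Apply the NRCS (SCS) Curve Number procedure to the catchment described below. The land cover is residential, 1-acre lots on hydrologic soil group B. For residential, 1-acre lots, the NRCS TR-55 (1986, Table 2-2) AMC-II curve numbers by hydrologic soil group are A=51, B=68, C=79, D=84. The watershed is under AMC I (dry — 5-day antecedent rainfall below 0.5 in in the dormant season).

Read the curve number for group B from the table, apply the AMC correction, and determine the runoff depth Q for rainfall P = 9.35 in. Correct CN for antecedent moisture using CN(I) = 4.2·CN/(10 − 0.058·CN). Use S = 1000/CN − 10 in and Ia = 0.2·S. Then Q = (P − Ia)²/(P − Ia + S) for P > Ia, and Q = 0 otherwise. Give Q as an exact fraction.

Q = 2576476081/933619260 in ≈ 2.760 in

NRCS table: residential, 1-acre lots, soil group B → CN(II) = 68
Dry (AMC I): CN(I) = 4.2·68/(10 − 0.058·68) = (1428/5)/(757/125) = 35700/757 ≈ 47.160
Max retention: S = 1000/(35700/757) − 10 = 4000/357 in (≈ 11.204 in)
Ia = 0.2·(4000/357) = 800/357 in ≈ 2.241 in
Since P=9.350 > Ia=2.241: effective rainfall P−Ia = 50759/7140 in
Q = (50759/7140)²/((50759/7140) + 4000/357) = (2576476081/50979600)/(130759/7140) = 2576476081/933619260 in ≈ 2.760 in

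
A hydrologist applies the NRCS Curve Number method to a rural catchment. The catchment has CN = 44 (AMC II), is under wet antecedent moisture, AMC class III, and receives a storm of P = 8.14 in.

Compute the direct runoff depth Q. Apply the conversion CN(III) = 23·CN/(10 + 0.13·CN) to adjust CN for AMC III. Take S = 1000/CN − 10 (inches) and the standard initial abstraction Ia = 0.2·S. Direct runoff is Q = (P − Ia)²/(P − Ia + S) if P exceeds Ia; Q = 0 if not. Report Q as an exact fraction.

CN(III) from CN(II)=44: (23·44)/(10 + 0.13·44) = 25300/393 ≈ 64.377
S = 1000/(25300/393) − 10 = 1400/253 in ≈ 5.534 in
Ia = 0.2S: 0.2·5.534 = 1.107 in (exactly 280/253)
P − Ia = 8.140 − 1.107 = 88971/12650 ≈ 7.033 in (> 0, runoff occurs)
Q = (88971/12650)²/((88971/12650) + 1400/253) = (7915838841/160022500)/(158971/12650) = 7915838841/2010983150 in ≈ 3.936 in

Q = 7915838841/2010983150 in ≈ 3.936 in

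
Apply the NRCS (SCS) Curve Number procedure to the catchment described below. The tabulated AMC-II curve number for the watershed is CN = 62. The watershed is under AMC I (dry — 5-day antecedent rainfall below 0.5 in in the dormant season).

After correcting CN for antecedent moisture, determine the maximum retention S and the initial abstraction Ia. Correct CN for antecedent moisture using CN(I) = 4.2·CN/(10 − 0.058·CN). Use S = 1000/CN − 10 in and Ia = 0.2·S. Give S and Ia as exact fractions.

S = 9500/651 in ≈ 14.593 in; Ia = 1900/651 in ≈ 2.919 in

CN(I) from CN(II)=62: (4.2·62)/(10 − 0.058·62) = 65100/1601 ≈ 40.662
S = 1000/(65100/1601) − 10 = 9500/651 in ≈ 14.593 in
Ia = 0.2S: 0.2·14.593 = 2.919 in (exactly 1900/651)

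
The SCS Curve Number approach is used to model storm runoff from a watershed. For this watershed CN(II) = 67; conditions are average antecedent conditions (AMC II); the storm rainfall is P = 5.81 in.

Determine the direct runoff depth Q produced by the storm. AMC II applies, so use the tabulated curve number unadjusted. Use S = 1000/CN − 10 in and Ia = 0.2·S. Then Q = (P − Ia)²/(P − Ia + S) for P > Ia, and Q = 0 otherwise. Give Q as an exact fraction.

Q = 1045034929/437690900 in ≈ 2.388 in

CN(II) = 67; AMC II needs no correction.
Max retention: S = 1000/67 − 10 = 330/67 in (≈ 4.925 in)
Ia = 0.2S: 0.2·4.925 = 0.985 in (exactly 66/67)
Since P=5.810 > Ia=0.985: effective rainfall P−Ia = 32327/6700 in
Runoff Q = (P−Ia)²/(P−Ia+S) = (4.825)²/(4.825+4.925) = 1045034929/437690900 ≈ 2.388 in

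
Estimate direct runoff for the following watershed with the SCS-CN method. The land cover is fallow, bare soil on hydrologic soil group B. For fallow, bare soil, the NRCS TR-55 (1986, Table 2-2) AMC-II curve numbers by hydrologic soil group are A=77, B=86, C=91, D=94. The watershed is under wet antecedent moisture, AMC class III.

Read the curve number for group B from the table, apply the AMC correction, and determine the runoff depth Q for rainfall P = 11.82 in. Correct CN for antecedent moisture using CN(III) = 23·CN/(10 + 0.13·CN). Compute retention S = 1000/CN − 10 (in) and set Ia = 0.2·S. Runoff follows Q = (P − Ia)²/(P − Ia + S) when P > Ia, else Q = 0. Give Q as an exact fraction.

NRCS table: fallow, bare soil, soil group B → CN(II) = 86
Wet (AMC III): CN(III) = 23·86/(10 + 0.13·86) = 1978/(1059/50) = 98900/1059 ≈ 93.390
S = 1000/(98900/1059) − 10 = 700/989 in ≈ 0.708 in
Ia = 0.2S: 0.2·0.708 = 0.142 in (exactly 140/989)
P − Ia = 11.820 − 0.142 = 577499/49450 ≈ 11.678 in (> 0, runoff occurs)
Q: (577499/49450)² ÷ (612499/49450) = 333505095001/30288075550 in (≈ 11.011 in)

Q = 333505095001/30288075550 in ≈ 11.011 in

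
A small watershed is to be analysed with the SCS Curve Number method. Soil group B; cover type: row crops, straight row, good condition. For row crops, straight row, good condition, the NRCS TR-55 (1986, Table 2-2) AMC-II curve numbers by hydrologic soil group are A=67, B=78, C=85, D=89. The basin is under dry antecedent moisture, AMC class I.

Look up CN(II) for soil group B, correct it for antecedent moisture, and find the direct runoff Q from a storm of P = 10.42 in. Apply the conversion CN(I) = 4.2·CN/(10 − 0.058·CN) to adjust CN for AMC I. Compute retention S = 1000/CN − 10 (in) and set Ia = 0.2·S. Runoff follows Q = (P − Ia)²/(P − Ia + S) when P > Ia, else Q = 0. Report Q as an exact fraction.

Q = 138160146601/26482324050 in ≈ 5.217 in

NRCS table: row crops, straight row, good condition, soil group B → CN(II) = 78
Adjust CN=78 to AMC I: 4.2·78/(10 − 0.058·78) → (1638/5) ÷ (1369/250) = 81900/1369 ≈ 59.825
Retention S: 1000/CN − 10 with CN=59.825 → S = 5500/819 ≈ 6.716 in
Ia = 0.2S: 0.2·6.716 = 1.343 in (exactly 1100/819)
Since P=10.420 > Ia=1.343: effective rainfall P−Ia = 371699/40950 in
Runoff Q = (P−Ia)²/(P−Ia+S) = (9.077)²/(9.077+6.716) = 138160146601/26482324050 ≈ 5.217 in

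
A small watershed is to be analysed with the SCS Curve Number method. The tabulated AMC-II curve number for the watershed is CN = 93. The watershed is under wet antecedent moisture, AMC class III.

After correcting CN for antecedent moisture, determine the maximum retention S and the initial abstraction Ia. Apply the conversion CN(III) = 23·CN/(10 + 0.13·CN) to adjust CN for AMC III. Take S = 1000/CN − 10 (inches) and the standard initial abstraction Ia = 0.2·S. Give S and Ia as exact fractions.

CN(III) from CN(II)=93: (23·93)/(10 + 0.13·93) = 213900/2209 ≈ 96.831
Retention S: 1000/CN − 10 with CN=96.831 → S = 700/2139 ≈ 0.327 in
Ia = 0.2·(700/2139) = 140/2139 in ≈ 0.065 in

S = 700/2139 in ≈ 0.327 in; Ia = 140/2139 in ≈ 0.065 in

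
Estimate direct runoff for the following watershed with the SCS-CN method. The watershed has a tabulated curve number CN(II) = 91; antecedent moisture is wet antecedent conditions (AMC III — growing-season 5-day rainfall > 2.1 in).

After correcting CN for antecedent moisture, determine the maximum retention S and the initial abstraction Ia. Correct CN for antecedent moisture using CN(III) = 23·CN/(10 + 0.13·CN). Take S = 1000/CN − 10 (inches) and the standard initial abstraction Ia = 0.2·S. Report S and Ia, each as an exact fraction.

S = 900/2093 in ≈ 0.430 in; Ia = 180/2093 in ≈ 0.086 in

Adjust CN=91 to AMC III: 23·91/(10 + 0.13·91) → 2093 ÷ (2183/100) = 209300/2183 ≈ 95.877
Retention S: 1000/CN − 10 with CN=95.877 → S = 900/2093 ≈ 0.430 in
Ia = 0.2·(900/2093) = 180/2093 in ≈ 0.086 in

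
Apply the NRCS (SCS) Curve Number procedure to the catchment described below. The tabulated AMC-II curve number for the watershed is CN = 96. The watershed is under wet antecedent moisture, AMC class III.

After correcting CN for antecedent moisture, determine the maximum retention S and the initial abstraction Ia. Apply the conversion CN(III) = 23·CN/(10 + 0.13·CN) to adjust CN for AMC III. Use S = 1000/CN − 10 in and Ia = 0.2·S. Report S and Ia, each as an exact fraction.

Wet (AMC III): CN(III) = 23·96/(10 + 0.13·96) = 2208/(562/25) = 27600/281 ≈ 98.221
Retention S: 1000/CN − 10 with CN=98.221 → S = 25/138 ≈ 0.181 in
Ia = 0.2·(25/138) = 5/138 in ≈ 0.036 in

S = 25/138 in ≈ 0.181 in; Ia = 5/138 in ≈ 0.036 in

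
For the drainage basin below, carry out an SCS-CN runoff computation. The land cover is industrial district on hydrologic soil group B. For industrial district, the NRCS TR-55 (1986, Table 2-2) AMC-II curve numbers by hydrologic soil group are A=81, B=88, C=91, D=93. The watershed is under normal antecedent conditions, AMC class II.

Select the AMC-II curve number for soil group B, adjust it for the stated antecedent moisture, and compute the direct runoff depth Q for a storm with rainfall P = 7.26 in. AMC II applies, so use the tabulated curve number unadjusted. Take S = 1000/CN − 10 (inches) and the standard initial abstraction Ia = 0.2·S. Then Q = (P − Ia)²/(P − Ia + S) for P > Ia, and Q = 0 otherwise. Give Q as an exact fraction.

NRCS table: industrial district, soil group B → CN(II) = 88
Average conditions: CN = 88 (no AMC adjustment).
S = 1000/88 − 10 = 15/11 in ≈ 1.364 in
Ia = 0.2S: 0.2·1.364 = 0.273 in (exactly 3/11)
P − Ia = 7.260 − 0.273 = 3843/550 ≈ 6.987 in (> 0, runoff occurs)
Q: (3843/550)² ÷ (4593/550) = 4922883/842050 in (≈ 5.846 in)

Q = 4922883/842050 in ≈ 5.846 in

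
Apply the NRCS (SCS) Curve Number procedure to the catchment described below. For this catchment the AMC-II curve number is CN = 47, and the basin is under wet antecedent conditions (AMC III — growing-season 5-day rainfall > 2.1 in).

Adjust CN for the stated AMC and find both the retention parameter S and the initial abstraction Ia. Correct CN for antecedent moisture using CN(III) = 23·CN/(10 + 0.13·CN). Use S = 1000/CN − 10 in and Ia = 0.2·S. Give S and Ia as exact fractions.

CN(III) from CN(II)=47: (23·47)/(10 + 0.13·47) = 108100/1611 ≈ 67.101
S = 1000/(108100/1611) − 10 = 5300/1081 in ≈ 4.903 in
Ia = 0.2·(5300/1081) = 1060/1081 in ≈ 0.981 in

S = 5300/1081 in ≈ 4.903 in; Ia = 1060/1081 in ≈ 0.981 in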